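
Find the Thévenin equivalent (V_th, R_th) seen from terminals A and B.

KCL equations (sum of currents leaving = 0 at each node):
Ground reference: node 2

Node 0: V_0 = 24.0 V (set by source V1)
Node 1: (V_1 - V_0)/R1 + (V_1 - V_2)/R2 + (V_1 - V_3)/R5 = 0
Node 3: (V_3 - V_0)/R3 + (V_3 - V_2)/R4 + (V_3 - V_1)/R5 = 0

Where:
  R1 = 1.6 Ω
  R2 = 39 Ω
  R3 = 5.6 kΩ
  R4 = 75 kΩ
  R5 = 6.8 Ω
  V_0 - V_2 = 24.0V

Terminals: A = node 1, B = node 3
Step 1 — V_th is the open-circuit voltage V_A - V_B (nothing connected across the terminals).
Nodal analysis, taking node 2 as the 0 V reference.
Source V1 fixes V_0 = 24 V.
KCL at each unknown node (sum of currents leaving = 0; resistances in Ω):
  Node 1: (V_1 - 24)/1.6 + (V_1 - 0)/39 + (V_1 - V_3)/6.8 = 0
  Node 3: (V_3 - 24)/5600 + (V_3 - 0)/75000 + (V_3 - V_1)/6.8 = 0
Collecting terms (coefficients in siemens):
  0.7977·V_1 - 0.1471·V_3 = 15
  0.1473·V_3 - 0.1471·V_1 = 0.004286
Determinant D = (0.7977)(0.1473) - (-0.1471)(-0.1471) = 0.09584
V_1 = [(15)(0.1473) - (-0.1471)(0.004286)]/D = 23.05 V
V_3 = [(0.7977)(0.004286) - (15)(-0.1471)]/D = 23.05 V
V_th = V_1 - V_3 = 23.05 - 23.05 = 0.0009403 V
Step 2 — R_th: zero the source — replace V1 by a short circuit (node 2 merges into node 0) — and find the resistance seen between A (node 1) and B (node 3).
Reduce the network between node 1 (A) and node 3 (B) by series/parallel combination:
  Rp1 = R1 ‖ R2 (parallel, both between nodes 0 and 1) = 1/(1/1.6 + 1/39) = 1.537 Ω
  Rp2 = R3 ‖ R4 (parallel, both between nodes 0 and 3) = 1/(1/5600 + 1/75000) = 5211 Ω
  Rs1 = Rp1 + Rp2 (series, joined only at node 0) = 1.537 + 5211 = 5212 Ω
  Rp3 = R5 ‖ Rs1 (parallel, both between nodes 1 and 3) = 1/(1/6.8 + 1/5212) = 6.791 Ω
R_th = 6.791 Ω

Final answer: V_th = 0.0009403 V, R_th = 6.791 Ω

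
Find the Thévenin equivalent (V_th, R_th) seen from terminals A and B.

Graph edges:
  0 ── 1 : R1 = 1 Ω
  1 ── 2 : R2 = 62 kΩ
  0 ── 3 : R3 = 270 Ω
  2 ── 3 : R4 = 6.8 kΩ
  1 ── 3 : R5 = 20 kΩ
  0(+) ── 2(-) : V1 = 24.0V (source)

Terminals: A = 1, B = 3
Step 1 — V_th is the open-circuit voltage V_A - V_B (nothing connected across the terminals).
Nodal analysis, taking node 2 as the 0 V reference.
Source V1 fixes V_0 = 24 V.
KCL at each unknown node (sum of currents leaving = 0; resistances in Ω):
  Node 1: (V_1 - 24)/1 + (V_1 - 0)/62000 + (V_1 - V_3)/20000 = 0
  Node 3: (V_3 - 24)/270 + (V_3 - 0)/6800 + (V_3 - V_1)/20000 = 0
Collecting terms (coefficients in siemens):
  1·V_1 - 0.00005·V_3 = 24
  0.003901·V_3 - 0.00005·V_1 = 0.08889
Determinant D = (1)(0.003901) - (-0.00005)(-0.00005) = 0.003901
V_1 = [(24)(0.003901) - (-0.00005)(0.08889)]/D = 24 V
V_3 = [(1)(0.08889) - (24)(-0.00005)]/D = 23.1 V
V_th = V_1 - V_3 = 24 - 23.1 = 0.9044 V
Step 2 — R_th: zero the source — replace V1 by a short circuit (node 2 merges into node 0) — and find the resistance seen between A (node 1) and B (node 3).
Reduce the network between node 1 (A) and node 3 (B) by series/parallel combination:
  Rp1 = R1 ‖ R2 (parallel, both between nodes 0 and 1) = 1/(1/1 + 1/62000) = 1 Ω
  Rp2 = R3 ‖ R4 (parallel, both between nodes 0 and 3) = 1/(1/270 + 1/6800) = 259.7 Ω
  Rs1 = Rp1 + Rp2 (series, joined only at node 0) = 1 + 259.7 = 260.7 Ω
  Rp3 = R5 ‖ Rs1 (parallel, both between nodes 1 and 3) = 1/(1/20000 + 1/260.7) = 257.3 Ω
R_th = 257.3 Ω

Final answer: V_th = 0.9044 V, R_th = 257.3 Ω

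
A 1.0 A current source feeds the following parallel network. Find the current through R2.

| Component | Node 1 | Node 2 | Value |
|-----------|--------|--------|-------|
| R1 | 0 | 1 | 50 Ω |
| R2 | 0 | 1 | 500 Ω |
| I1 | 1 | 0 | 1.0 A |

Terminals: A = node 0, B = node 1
All resistors sit directly between nodes 0 and 1, so they are in parallel and share one voltage V; the full source current 1 A splits among them.
1/R_par = 1/50 + 1/500 = 0.022 S  =>  R_par = 45.45 Ω
V = I × R_par = 1 × 45.45 = 45.45 V
I_R2 = V/R2 = 45.45/500 = 0.09091 A

Final answer: 0.09091 A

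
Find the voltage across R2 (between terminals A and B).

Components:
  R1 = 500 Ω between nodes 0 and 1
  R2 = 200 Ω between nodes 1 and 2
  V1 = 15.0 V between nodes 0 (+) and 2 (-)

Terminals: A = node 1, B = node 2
R1 and R2 are in series across V1 (node 0 → node 1 → node 2), and the output A–B is taken across R2, so this is a voltage divider.
Series current: I = V1/(R1 + R2) = 15/(500 + 200) = 15/700 = 0.02143 A
V_R2 = I × R2 = V1 × R2/(R1 + R2) = 15 × 200/700 = 4.286 V

Final answer: 4.286 V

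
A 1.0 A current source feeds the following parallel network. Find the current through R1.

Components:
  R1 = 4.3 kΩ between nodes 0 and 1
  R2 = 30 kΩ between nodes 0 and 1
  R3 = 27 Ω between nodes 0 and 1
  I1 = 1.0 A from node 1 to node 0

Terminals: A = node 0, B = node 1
All resistors sit directly between nodes 0 and 1, so they are in parallel and share one voltage V; the full source current 1 A splits among them.
1/R_par = 1/4300 + 1/30000 + 1/27 = 0.0373 S  =>  R_par = 26.81 Ω
V = I × R_par = 1 × 26.81 = 26.81 V
I_R1 = V/R1 = 26.81/4300 = 0.006234 A

Final answer: 0.006234 A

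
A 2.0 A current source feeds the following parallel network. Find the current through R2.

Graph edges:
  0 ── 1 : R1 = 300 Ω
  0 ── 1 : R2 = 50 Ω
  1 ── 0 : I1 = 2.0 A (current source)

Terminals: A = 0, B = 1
All resistors sit directly between nodes 0 and 1, so they are in parallel and share one voltage V; the full source current 2 A splits among them.
1/R_par = 1/300 + 1/50 = 0.02333 S  =>  R_par = 42.86 Ω
V = I × R_par = 2 × 42.86 = 85.71 V
I_R2 = V/R2 = 85.71/50 = 1.714 A

Final answer: 1.714 A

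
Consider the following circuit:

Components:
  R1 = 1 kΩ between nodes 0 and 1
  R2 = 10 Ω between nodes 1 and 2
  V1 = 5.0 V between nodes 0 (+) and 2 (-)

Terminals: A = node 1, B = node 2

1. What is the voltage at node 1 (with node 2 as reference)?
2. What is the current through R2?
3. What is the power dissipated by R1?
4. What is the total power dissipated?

Nodal analysis, taking node 2 as the 0 V reference.
Source V1 fixes V_0 = 5 V.
KCL at each unknown node (sum of currents leaving = 0; resistances in Ω):
  Node 1: (V_1 - 5)/1000 + (V_1 - 0)/10 = 0
Collecting terms: 0.101 × V_1 = 0.005  =>  V_1 = 0.0495 V
Part 1:
  Read off the nodal solution: V_1 = 0.0495 V
Part 2:
  I_R2 = (V_1 - V_2)/R2 = (0.0495 - 0)/10 = 0.00495 A
  Magnitude: I_R2 = 0.00495 A
Part 3:
  I_R1 = (V_0 - V_1)/R1 = (5 - 0.0495)/1000 = 0.00495 A
  P_R1 = I_R1² × R1 = (0.00495)² × 1000 = 0.02451 W
Part 4:
  Power in each resistor, P = (ΔV)²/R:
    P_R1 = (5 - 0.0495)²/1000 = 0.02451 W
    P_R2 = (0.0495 - 0)²/10 = 0.0002451 W
  P_total = P_R1 + P_R2 = 0.02475 W

Final answers:
1. V_1 = 0.0495 V
2. I_R2 = 0.00495 A
3. P_R1 = 0.02451 W
4. P_total = 0.02475 W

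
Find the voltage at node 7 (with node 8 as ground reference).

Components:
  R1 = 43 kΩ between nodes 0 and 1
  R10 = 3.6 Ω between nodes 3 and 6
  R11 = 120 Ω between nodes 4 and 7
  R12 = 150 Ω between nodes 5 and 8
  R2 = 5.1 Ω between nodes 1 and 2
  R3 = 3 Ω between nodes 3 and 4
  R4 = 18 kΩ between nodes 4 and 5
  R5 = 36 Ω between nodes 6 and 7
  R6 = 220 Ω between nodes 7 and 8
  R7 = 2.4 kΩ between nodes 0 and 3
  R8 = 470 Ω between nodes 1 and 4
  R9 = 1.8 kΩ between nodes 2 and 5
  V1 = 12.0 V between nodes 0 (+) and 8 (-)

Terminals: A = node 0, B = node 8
Nodal analysis, taking node 8 as the 0 V reference.
Source V1 fixes V_0 = 12 V.
KCL at each unknown node (sum of currents leaving = 0; resistances in Ω):
  Node 1: (V_1 - 12)/43000 + (V_1 - V_2)/5.1 + (V_1 - V_4)/470 = 0
  Node 2: (V_2 - V_1)/5.1 + (V_2 - V_5)/1800 = 0
  Node 3: (V_3 - V_4)/3 + (V_3 - 12)/2400 + (V_3 - V_6)/3.6 = 0
  Node 4: (V_4 - V_3)/3 + (V_4 - V_5)/18000 + (V_4 - V_1)/470 + (V_4 - V_7)/120 = 0
  Node 5: (V_5 - V_4)/18000 + (V_5 - V_2)/1800 + (V_5 - 0)/150 = 0
  Node 6: (V_6 - V_7)/36 + (V_6 - V_3)/3.6 = 0
  Node 7: (V_7 - V_6)/36 + (V_7 - 0)/220 + (V_7 - V_4)/120 = 0
Collecting terms (coefficients in siemens):
  0.1982·V_1 - 0.1961·V_2 - 0.002128·V_4 = 0.0002791
  0.1966·V_2 - 0.1961·V_1 - 0.0005556·V_5 = 0
  0.6115·V_3 - 0.3333·V_4 - 0.2778·V_6 = 0.005
  0.3438·V_4 - 0.002128·V_1 - 0.3333·V_3 - 0.00005556·V_5 - 0.008333·V_7 = 0
  0.007278·V_5 - 0.0005556·V_2 - 0.00005556·V_4 = 0
  0.3056·V_6 - 0.2778·V_3 - 0.02778·V_7 = 0
  0.04066·V_7 - 0.008333·V_4 - 0.02778·V_6 = 0
Solving these 7 simultaneous equations (Gaussian elimination) gives:
  V_1 = 0.9567 V, V_2 = 0.9543 V, V_3 = 1.068 V, V_4 = 1.064 V
  V_5 = 0.08097 V, V_6 = 1.056 V, V_7 = 0.9398 V
The requested potential is V_7 = 0.9398 V.

Final answer: V_7 = 0.9398 V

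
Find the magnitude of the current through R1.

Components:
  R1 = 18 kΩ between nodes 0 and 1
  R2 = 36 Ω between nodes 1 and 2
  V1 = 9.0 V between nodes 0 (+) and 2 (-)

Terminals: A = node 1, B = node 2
Nodal analysis, taking node 2 as the 0 V reference.
Source V1 fixes V_0 = 9 V.
KCL at each unknown node (sum of currents leaving = 0; resistances in Ω):
  Node 1: (V_1 - 9)/18000 + (V_1 - 0)/36 = 0
Collecting terms: 0.02783 × V_1 = 0.0005  =>  V_1 = 0.01796 V
I_R1 = (V_0 - V_1)/R1 = (9 - 0.01796)/18000 = 0.000499 A
|I_R1| = 0.000499 A

Final answer: |I_R1| = 0.000499 A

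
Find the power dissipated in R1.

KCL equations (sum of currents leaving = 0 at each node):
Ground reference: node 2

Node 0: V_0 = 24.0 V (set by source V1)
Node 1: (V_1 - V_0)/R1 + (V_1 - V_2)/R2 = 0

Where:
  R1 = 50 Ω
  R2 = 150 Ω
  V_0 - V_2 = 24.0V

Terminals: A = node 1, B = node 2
Nodal analysis, taking node 2 as the 0 V reference.
Source V1 fixes V_0 = 24 V.
KCL at each unknown node (sum of currents leaving = 0; resistances in Ω):
  Node 1: (V_1 - 24)/50 + (V_1 - 0)/150 = 0
Collecting terms: 0.02667 × V_1 = 0.48  =>  V_1 = 18 V
I_R1 = (V_0 - V_1)/R1 = (24 - 18)/50 = 0.12 A
P_R1 = I_R1² × R1 = (0.12)² × 50 = 0.72 W

Final answer: 0.72 W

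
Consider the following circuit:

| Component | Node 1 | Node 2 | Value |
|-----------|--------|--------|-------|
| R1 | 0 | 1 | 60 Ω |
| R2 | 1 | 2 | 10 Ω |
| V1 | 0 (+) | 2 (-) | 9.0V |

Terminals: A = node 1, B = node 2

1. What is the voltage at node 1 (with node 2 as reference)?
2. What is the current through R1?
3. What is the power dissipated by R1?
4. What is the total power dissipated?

Nodal analysis, taking node 2 as the 0 V reference.
Source V1 fixes V_0 = 9 V.
KCL at each unknown node (sum of currents leaving = 0; resistances in Ω):
  Node 1: (V_1 - 9)/60 + (V_1 - 0)/10 = 0
Collecting terms: 0.1167 × V_1 = 0.15  =>  V_1 = 1.286 V
Part 1:
  Read off the nodal solution: V_1 = 1.286 V
Part 2:
  I_R1 = (V_0 - V_1)/R1 = (9 - 1.286)/60 = 0.1286 A
  Magnitude: I_R1 = 0.1286 A
Part 3:
  I_R1 = (V_0 - V_1)/R1 = (9 - 1.286)/60 = 0.1286 A
  P_R1 = I_R1² × R1 = (0.1286)² × 60 = 0.9918 W
Part 4:
  Power in each resistor, P = (ΔV)²/R:
    P_R1 = (9 - 1.286)²/60 = 0.9918 W
    P_R2 = (1.286 - 0)²/10 = 0.1653 W
  P_total = P_R1 + P_R2 = 1.157 W

Final answers:
1. V_1 = 1.286 V
2. I_R1 = 0.1286 A
3. P_R1 = 0.9918 W
4. P_total = 1.157 W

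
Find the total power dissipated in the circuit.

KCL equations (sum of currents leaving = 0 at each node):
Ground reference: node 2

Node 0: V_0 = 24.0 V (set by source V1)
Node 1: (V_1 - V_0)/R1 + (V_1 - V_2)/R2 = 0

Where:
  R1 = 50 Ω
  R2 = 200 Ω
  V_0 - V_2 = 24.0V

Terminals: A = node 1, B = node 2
Nodal analysis, taking node 2 as the 0 V reference.
Source V1 fixes V_0 = 24 V.
KCL at each unknown node (sum of currents leaving = 0; resistances in Ω):
  Node 1: (V_1 - 24)/50 + (V_1 - 0)/200 = 0
Collecting terms: 0.025 × V_1 = 0.48  =>  V_1 = 19.2 V
Power in each resistor, P = (ΔV)²/R:
  P_R1 = (24 - 19.2)²/50 = 0.4608 W
  P_R2 = (19.2 - 0)²/200 = 1.843 W
P_total = P_R1 + P_R2 = 2.304 W

Final answer: 2.304 W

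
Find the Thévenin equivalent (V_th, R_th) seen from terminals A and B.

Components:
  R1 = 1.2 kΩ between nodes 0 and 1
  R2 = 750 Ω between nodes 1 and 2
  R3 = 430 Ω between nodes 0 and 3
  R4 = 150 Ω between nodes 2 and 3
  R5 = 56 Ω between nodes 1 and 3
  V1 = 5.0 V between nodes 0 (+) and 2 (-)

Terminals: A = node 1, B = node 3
Step 1 — V_th is the open-circuit voltage V_A - V_B (nothing connected across the terminals).
Nodal analysis, taking node 2 as the 0 V reference.
Source V1 fixes V_0 = 5 V.
KCL at each unknown node (sum of currents leaving = 0; resistances in Ω):
  Node 1: (V_1 - 5)/1200 + (V_1 - 0)/750 + (V_1 - V_3)/56 = 0
  Node 3: (V_3 - 5)/430 + (V_3 - 0)/150 + (V_3 - V_1)/56 = 0
Collecting terms (coefficients in siemens):
  0.02002·V_1 - 0.01786·V_3 = 0.004167
  0.02685·V_3 - 0.01786·V_1 = 0.01163
Determinant D = (0.02002)(0.02685) - (-0.01786)(-0.01786) = 0.0002187
V_1 = [(0.004167)(0.02685) - (-0.01786)(0.01163)]/D = 1.461 V
V_3 = [(0.02002)(0.01163) - (0.004167)(-0.01786)]/D = 1.405 V
V_th = V_1 - V_3 = 1.461 - 1.405 = 0.05611 V
Step 2 — R_th: zero the source — replace V1 by a short circuit (node 2 merges into node 0) — and find the resistance seen between A (node 1) and B (node 3).
Reduce the network between node 1 (A) and node 3 (B) by series/parallel combination:
  Rp1 = R1 ‖ R2 (parallel, both between nodes 0 and 1) = 1/(1/1200 + 1/750) = 461.5 Ω
  Rp2 = R3 ‖ R4 (parallel, both between nodes 0 and 3) = 1/(1/430 + 1/150) = 111.2 Ω
  Rs1 = Rp1 + Rp2 (series, joined only at node 0) = 461.5 + 111.2 = 572.7 Ω
  Rp3 = R5 ‖ Rs1 (parallel, both between nodes 1 and 3) = 1/(1/56 + 1/572.7) = 51.01 Ω
R_th = 51.01 Ω

Final answer: V_th = 0.05611 V, R_th = 51.01 Ω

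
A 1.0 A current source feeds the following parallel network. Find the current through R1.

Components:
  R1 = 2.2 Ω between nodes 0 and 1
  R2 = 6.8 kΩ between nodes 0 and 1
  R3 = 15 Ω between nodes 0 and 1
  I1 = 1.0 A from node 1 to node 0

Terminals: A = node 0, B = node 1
All resistors sit directly between nodes 0 and 1, so they are in parallel and share one voltage V; the full source current 1 A splits among them.
1/R_par = 1/2.2 + 1/6800 + 1/15 = 0.5214 S  =>  R_par = 1.918 Ω
V = I × R_par = 1 × 1.918 = 1.918 V
I_R1 = V/R1 = 1.918/2.2 = 0.8718 A

Final answer: 0.8718 A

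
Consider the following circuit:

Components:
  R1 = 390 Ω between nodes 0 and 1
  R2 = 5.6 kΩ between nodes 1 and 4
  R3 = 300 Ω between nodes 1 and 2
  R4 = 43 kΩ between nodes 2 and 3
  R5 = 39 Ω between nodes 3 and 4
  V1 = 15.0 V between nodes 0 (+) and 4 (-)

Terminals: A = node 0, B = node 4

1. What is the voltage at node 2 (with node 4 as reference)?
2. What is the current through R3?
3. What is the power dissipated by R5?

Nodal analysis, taking node 4 as the 0 V reference.
Source V1 fixes V_0 = 15 V.
KCL at each unknown node (sum of currents leaving = 0; resistances in Ω):
  Node 1: (V_1 - 15)/390 + (V_1 - 0)/5600 + (V_1 - V_2)/300 = 0
  Node 2: (V_2 - V_1)/300 + (V_2 - V_3)/43000 = 0
  Node 3: (V_3 - V_2)/43000 + (V_3 - 0)/39 = 0
Collecting terms (coefficients in siemens):
  0.006076·V_1 - 0.003333·V_2 = 0.03846
  0.003357·V_2 - 0.003333·V_1 - 0.00002326·V_3 = 0
  0.02566·V_3 - 0.00002326·V_2 = 0
Solving these 3 simultaneous equations (Gaussian elimination) gives:
  V_1 = 13.91 V, V_2 = 13.81 V, V_3 = 0.01251 V
Part 1:
  Read off the nodal solution: V_2 = 13.81 V
Part 2:
  I_R3 = (V_1 - V_2)/R3 = (13.91 - 13.81)/300 = 0.0003209 A
  Magnitude: I_R3 = 0.0003209 A
Part 3:
  I_R5 = (V_3 - V_4)/R5 = (0.01251 - 0)/39 = 0.0003209 A
  P_R5 = I_R5² × R5 = (0.0003209)² × 39 = 0.000004015 W

Final answers:
1. V_2 = 13.81 V
2. I_R3 = 0.0003209 A
3. P_R5 = 4.015e-06 W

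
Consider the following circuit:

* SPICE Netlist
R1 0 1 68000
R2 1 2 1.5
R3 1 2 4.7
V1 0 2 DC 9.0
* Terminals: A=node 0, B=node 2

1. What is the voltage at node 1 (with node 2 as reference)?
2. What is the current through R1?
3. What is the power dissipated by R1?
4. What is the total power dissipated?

Nodal analysis, taking node 2 as the 0 V reference.
Source V1 fixes V_0 = 9 V.
KCL at each unknown node (sum of currents leaving = 0; resistances in Ω):
  Node 1: (V_1 - 9)/68000 + (V_1 - 0)/1.5 + (V_1 - 0)/4.7 = 0
Collecting terms: 0.8794 × V_1 = 0.0001324  =>  V_1 = 0.0001505 V
Part 1:
  Read off the nodal solution: V_1 = 0.0001505 V
Part 2:
  I_R1 = (V_0 - V_1)/R1 = (9 - 0.0001505)/68000 = 0.0001324 A
  Magnitude: I_R1 = 0.0001324 A
Part 3:
  I_R1 = (V_0 - V_1)/R1 = (9 - 0.0001505)/68000 = 0.0001324 A
  P_R1 = I_R1² × R1 = (0.0001324)² × 68000 = 0.001191 W
Part 4:
  Power in each resistor, P = (ΔV)²/R:
    P_R1 = (9 - 0.0001505)²/68000 = 0.001191 W
    P_R2 = (0.0001505 - 0)²/1.5 = 0.0000000151 W
    P_R3 = (0.0001505 - 0)²/4.7 = 0.000000004819 W
  P_total = P_R1 + P_R2 + P_R3 = 0.001191 W

Final answers:
1. V_1 = 0.0001505 V
2. I_R1 = 0.0001324 A
3. P_R1 = 0.001191 W
4. P_total = 0.001191 W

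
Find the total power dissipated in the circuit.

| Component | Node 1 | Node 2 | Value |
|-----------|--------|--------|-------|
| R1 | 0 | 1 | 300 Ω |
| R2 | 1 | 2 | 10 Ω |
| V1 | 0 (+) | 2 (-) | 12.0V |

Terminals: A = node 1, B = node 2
Nodal analysis, taking node 2 as the 0 V reference.
Source V1 fixes V_0 = 12 V.
KCL at each unknown node (sum of currents leaving = 0; resistances in Ω):
  Node 1: (V_1 - 12)/300 + (V_1 - 0)/10 = 0
Collecting terms: 0.1033 × V_1 = 0.04  =>  V_1 = 0.3871 V
Power in each resistor, P = (ΔV)²/R:
  P_R1 = (12 - 0.3871)²/300 = 0.4495 W
  P_R2 = (0.3871 - 0)²/10 = 0.01498 W
P_total = P_R1 + P_R2 = 0.4645 W

Final answer: 0.4645 W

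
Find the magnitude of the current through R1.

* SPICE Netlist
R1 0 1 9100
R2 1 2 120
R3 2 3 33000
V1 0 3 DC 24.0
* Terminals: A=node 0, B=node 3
Nodal analysis, taking node 3 as the 0 V reference.
Source V1 fixes V_0 = 24 V.
KCL at each unknown node (sum of currents leaving = 0; resistances in Ω):
  Node 1: (V_1 - 24)/9100 + (V_1 - V_2)/120 = 0
  Node 2: (V_2 - V_1)/120 + (V_2 - 0)/33000 = 0
Collecting terms (coefficients in siemens):
  0.008443·V_1 - 0.008333·V_2 = 0.002637
  0.008364·V_2 - 0.008333·V_1 = 0
Determinant D = (0.008443)(0.008364) - (-0.008333)(-0.008333) = 0.000001172
V_1 = [(0.002637)(0.008364) - (-0.008333)(0)]/D = 18.83 V
V_2 = [(0.008443)(0) - (0.002637)(-0.008333)]/D = 18.76 V
I_R1 = (V_0 - V_1)/R1 = (24 - 18.83)/9100 = 0.0005685 A
|I_R1| = 0.0005685 A

Final answer: |I_R1| = 0.0005685 A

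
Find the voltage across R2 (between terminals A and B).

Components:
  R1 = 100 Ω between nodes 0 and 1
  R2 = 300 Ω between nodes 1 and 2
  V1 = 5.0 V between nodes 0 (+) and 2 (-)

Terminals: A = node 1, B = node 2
R1 and R2 are in series across V1 (node 0 → node 1 → node 2), and the output A–B is taken across R2, so this is a voltage divider.
Series current: I = V1/(R1 + R2) = 5/(100 + 300) = 5/400 = 0.0125 A
V_R2 = I × R2 = V1 × R2/(R1 + R2) = 5 × 300/400 = 3.75 V

Final answer: 3.75 V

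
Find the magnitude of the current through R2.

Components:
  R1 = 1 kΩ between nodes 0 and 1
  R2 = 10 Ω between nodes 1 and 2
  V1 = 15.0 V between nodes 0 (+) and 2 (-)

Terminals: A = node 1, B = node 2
Nodal analysis, taking node 2 as the 0 V reference.
Source V1 fixes V_0 = 15 V.
KCL at each unknown node (sum of currents leaving = 0; resistances in Ω):
  Node 1: (V_1 - 15)/1000 + (V_1 - 0)/10 = 0
Collecting terms: 0.101 × V_1 = 0.015  =>  V_1 = 0.1485 V
I_R2 = (V_1 - V_2)/R2 = (0.1485 - 0)/10 = 0.01485 A
|I_R2| = 0.01485 A

Final answer: |I_R2| = 0.01485 A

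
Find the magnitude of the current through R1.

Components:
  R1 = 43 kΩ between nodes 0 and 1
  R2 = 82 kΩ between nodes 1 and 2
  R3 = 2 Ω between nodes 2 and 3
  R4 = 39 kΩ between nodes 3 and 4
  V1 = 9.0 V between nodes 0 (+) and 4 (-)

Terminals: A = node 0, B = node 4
Nodal analysis, taking node 4 as the 0 V reference.
Source V1 fixes V_0 = 9 V.
KCL at each unknown node (sum of currents leaving = 0; resistances in Ω):
  Node 1: (V_1 - 9)/43000 + (V_1 - V_2)/82000 = 0
  Node 2: (V_2 - V_1)/82000 + (V_2 - V_3)/2 = 0
  Node 3: (V_3 - V_2)/2 + (V_3 - 0)/39000 = 0
Collecting terms (coefficients in siemens):
  0.00003545·V_1 - 0.0000122·V_2 = 0.0002093
  0.5·V_2 - 0.0000122·V_1 - 0.5·V_3 = 0
  0.5·V_3 - 0.5·V_2 = 0
Solving these 3 simultaneous equations (Gaussian elimination) gives:
  V_1 = 6.64 V, V_2 = 2.14 V, V_3 = 2.14 V
I_R1 = (V_0 - V_1)/R1 = (9 - 6.64)/43000 = 0.00005488 A
|I_R1| = 0.00005488 A

Final answer: |I_R1| = 5.488e-05 A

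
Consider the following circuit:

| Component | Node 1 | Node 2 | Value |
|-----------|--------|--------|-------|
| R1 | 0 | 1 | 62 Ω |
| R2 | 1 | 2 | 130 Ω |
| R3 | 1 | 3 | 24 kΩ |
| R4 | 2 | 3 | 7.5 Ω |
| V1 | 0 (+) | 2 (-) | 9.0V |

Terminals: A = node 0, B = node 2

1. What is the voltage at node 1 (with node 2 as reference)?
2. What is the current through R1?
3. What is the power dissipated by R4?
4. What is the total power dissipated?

Nodal analysis, taking node 2 as the 0 V reference.
Source V1 fixes V_0 = 9 V.
KCL at each unknown node (sum of currents leaving = 0; resistances in Ω):
  Node 1: (V_1 - 9)/62 + (V_1 - 0)/130 + (V_1 - V_3)/24000 = 0
  Node 3: (V_3 - V_1)/24000 + (V_3 - 0)/7.5 = 0
Collecting terms (coefficients in siemens):
  0.02386·V_1 - 0.00004167·V_3 = 0.1452
  0.1334·V_3 - 0.00004167·V_1 = 0
Determinant D = (0.02386)(0.1334) - (-0.00004167)(-0.00004167) = 0.003183
V_1 = [(0.1452)(0.1334) - (-0.00004167)(0)]/D = 6.083 V
V_3 = [(0.02386)(0) - (0.1452)(-0.00004167)]/D = 0.0019 V
Part 1:
  Read off the nodal solution: V_1 = 6.083 V
Part 2:
  I_R1 = (V_0 - V_1)/R1 = (9 - 6.083)/62 = 0.04705 A
  Magnitude: I_R1 = 0.04705 A
Part 3:
  I_R4 = (V_2 - V_3)/R4 = (0 - 0.0019)/7.5 = -0.0002534 A
  P_R4 = I_R4² × R4 = (-0.0002534)² × 7.5 = 0.0000004815 W
Part 4:
  Power in each resistor, P = (ΔV)²/R:
    P_R1 = (9 - 6.083)²/62 = 0.1372 W
    P_R2 = (6.083 - 0)²/130 = 0.2846 W
    P_R3 = (6.083 - 0.0019)²/24000 = 0.001541 W
    P_R4 = (0 - 0.0019)²/7.5 = 0.0000004815 W
  P_total = P_R1 + P_R2 + P_R3 + P_R4 = 0.4234 W

Final answers:
1. V_1 = 6.083 V
2. I_R1 = 0.04705 A
3. P_R4 = 4.815e-07 W
4. P_total = 0.4234 W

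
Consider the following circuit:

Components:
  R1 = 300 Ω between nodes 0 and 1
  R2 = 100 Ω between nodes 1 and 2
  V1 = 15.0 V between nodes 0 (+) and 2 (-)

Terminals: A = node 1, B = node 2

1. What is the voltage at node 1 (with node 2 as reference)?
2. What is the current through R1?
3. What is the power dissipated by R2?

Nodal analysis, taking node 2 as the 0 V reference.
Source V1 fixes V_0 = 15 V.
KCL at each unknown node (sum of currents leaving = 0; resistances in Ω):
  Node 1: (V_1 - 15)/300 + (V_1 - 0)/100 = 0
Collecting terms: 0.01333 × V_1 = 0.05  =>  V_1 = 3.75 V
Part 1:
  Read off the nodal solution: V_1 = 3.75 V
Part 2:
  I_R1 = (V_0 - V_1)/R1 = (15 - 3.75)/300 = 0.0375 A
  Magnitude: I_R1 = 0.0375 A
Part 3:
  I_R2 = (V_1 - V_2)/R2 = (3.75 - 0)/100 = 0.0375 A
  P_R2 = I_R2² × R2 = (0.0375)² × 100 = 0.1406 W

Final answers:
1. V_1 = 3.75 V
2. I_R1 = 0.0375 A
3. P_R2 = 0.1406 W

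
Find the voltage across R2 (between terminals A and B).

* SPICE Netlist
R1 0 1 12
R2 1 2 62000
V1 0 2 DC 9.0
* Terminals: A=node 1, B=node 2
R1 and R2 are in series across V1 (node 0 → node 1 → node 2), and the output A–B is taken across R2, so this is a voltage divider.
Series current: I = V1/(R1 + R2) = 9/(12 + 62000) = 9/62010 = 0.0001451 A
V_R2 = I × R2 = V1 × R2/(R1 + R2) = 9 × 62000/62010 = 8.998 V

Final answer: 8.998 V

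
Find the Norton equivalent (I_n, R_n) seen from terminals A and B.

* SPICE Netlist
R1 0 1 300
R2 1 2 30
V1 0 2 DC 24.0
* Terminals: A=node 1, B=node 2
Find the Thévenin equivalent first; then I_n = V_th/R_th and R_n = R_th.
Step 1 — V_th is the open-circuit voltage V_A - V_B (nothing connected across the terminals).
Nodal analysis, taking node 2 as the 0 V reference.
Source V1 fixes V_0 = 24 V.
KCL at each unknown node (sum of currents leaving = 0; resistances in Ω):
  Node 1: (V_1 - 24)/300 + (V_1 - 0)/30 = 0
Collecting terms: 0.03667 × V_1 = 0.08  =>  V_1 = 2.182 V
V_th = V_1 - V_2 = 2.182 - 0 = 2.182 V
Step 2 — R_th: zero the source — replace V1 by a short circuit (node 2 merges into node 0) — and find the resistance seen between A (node 1) and B (node 0).
Reduce the network between node 1 (A) and node 0 (B) by series/parallel combination:
  Rp1 = R1 ‖ R2 (parallel, both between nodes 0 and 1) = 1/(1/300 + 1/30) = 27.27 Ω
R_th = 27.27 Ω
I_n = V_th/R_th = 2.182/27.27 = 0.08 A, and R_n = R_th = 27.27 Ω

Final answer: I_n = 0.08 A, R_n = 27.27 Ω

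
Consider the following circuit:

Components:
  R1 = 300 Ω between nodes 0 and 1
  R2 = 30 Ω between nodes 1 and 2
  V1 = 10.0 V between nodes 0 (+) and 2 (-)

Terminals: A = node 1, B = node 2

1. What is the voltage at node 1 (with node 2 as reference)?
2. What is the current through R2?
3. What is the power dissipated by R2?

Nodal analysis, taking node 2 as the 0 V reference.
Source V1 fixes V_0 = 10 V.
KCL at each unknown node (sum of currents leaving = 0; resistances in Ω):
  Node 1: (V_1 - 10)/300 + (V_1 - 0)/30 = 0
Collecting terms: 0.03667 × V_1 = 0.03333  =>  V_1 = 0.9091 V
Part 1:
  Read off the nodal solution: V_1 = 0.9091 V
Part 2:
  I_R2 = (V_1 - V_2)/R2 = (0.9091 - 0)/30 = 0.0303 A
  Magnitude: I_R2 = 0.0303 A
Part 3:
  I_R2 = (V_1 - V_2)/R2 = (0.9091 - 0)/30 = 0.0303 A
  P_R2 = I_R2² × R2 = (0.0303)² × 30 = 0.02755 W

Final answers:
1. V_1 = 0.9091 V
2. I_R2 = 0.0303 A
3. P_R2 = 0.02755 W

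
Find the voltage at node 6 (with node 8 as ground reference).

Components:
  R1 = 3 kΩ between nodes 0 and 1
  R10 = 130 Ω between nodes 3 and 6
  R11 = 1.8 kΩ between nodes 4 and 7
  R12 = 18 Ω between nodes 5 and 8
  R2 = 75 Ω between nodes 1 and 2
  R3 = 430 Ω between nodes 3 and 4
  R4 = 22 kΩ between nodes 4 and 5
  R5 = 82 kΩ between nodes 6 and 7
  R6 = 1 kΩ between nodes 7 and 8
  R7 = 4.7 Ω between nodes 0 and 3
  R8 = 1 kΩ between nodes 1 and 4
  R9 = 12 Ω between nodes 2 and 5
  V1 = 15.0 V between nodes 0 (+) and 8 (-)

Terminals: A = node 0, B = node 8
Nodal analysis, taking node 8 as the 0 V reference.
Source V1 fixes V_0 = 15 V.
KCL at each unknown node (sum of currents leaving = 0; resistances in Ω):
  Node 1: (V_1 - 15)/3000 + (V_1 - V_2)/75 + (V_1 - V_4)/1000 = 0
  Node 2: (V_2 - V_1)/75 + (V_2 - V_5)/12 = 0
  Node 3: (V_3 - V_4)/430 + (V_3 - 15)/4.7 + (V_3 - V_6)/130 = 0
  Node 4: (V_4 - V_3)/430 + (V_4 - V_5)/22000 + (V_4 - V_1)/1000 + (V_4 - V_7)/1800 = 0
  Node 5: (V_5 - V_4)/22000 + (V_5 - V_2)/12 + (V_5 - 0)/18 = 0
  Node 6: (V_6 - V_7)/82000 + (V_6 - V_3)/130 = 0
  Node 7: (V_7 - V_6)/82000 + (V_7 - 0)/1000 + (V_7 - V_4)/1800 = 0
Collecting terms (coefficients in siemens):
  0.01467·V_1 - 0.01333·V_2 - 0.001·V_4 = 0.005
  0.09667·V_2 - 0.01333·V_1 - 0.08333·V_5 = 0
  0.2228·V_3 - 0.002326·V_4 - 0.007692·V_6 = 3.191
  0.003927·V_4 - 0.001·V_1 - 0.002326·V_3 - 0.00004545·V_5 - 0.0005556·V_7 = 0
  0.1389·V_5 - 0.08333·V_2 - 0.00004545·V_4 = 0
  0.007705·V_6 - 0.007692·V_3 - 0.0000122·V_7 = 0
  0.001568·V_7 - 0.0005556·V_4 - 0.0000122·V_6 = 0
Solving these 7 simultaneous equations (Gaussian elimination) gives:
  V_1 = 1.361 V, V_2 = 0.3944 V, V_3 = 14.94 V, V_4 = 9.702 V
  V_5 = 0.2397 V, V_6 = 14.92 V, V_7 = 3.554 V
The requested potential is V_6 = 14.92 V.

Final answer: V_6 = 14.92 V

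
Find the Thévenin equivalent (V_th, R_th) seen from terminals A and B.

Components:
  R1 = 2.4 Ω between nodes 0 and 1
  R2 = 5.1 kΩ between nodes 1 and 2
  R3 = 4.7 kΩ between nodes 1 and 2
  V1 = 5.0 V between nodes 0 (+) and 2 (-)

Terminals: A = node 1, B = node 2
Step 1 — V_th is the open-circuit voltage V_A - V_B (nothing connected across the terminals).
Nodal analysis, taking node 2 as the 0 V reference.
Source V1 fixes V_0 = 5 V.
KCL at each unknown node (sum of currents leaving = 0; resistances in Ω):
  Node 1: (V_1 - 5)/2.4 + (V_1 - 0)/5100 + (V_1 - 0)/4700 = 0
Collecting terms: 0.4171 × V_1 = 2.083  =>  V_1 = 4.995 V
V_th = V_1 - V_2 = 4.995 - 0 = 4.995 V
Step 2 — R_th: zero the source — replace V1 by a short circuit (node 2 merges into node 0) — and find the resistance seen between A (node 1) and B (node 0).
Reduce the network between node 1 (A) and node 0 (B) by series/parallel combination:
  Rp1 = R1 ‖ R2 ‖ R3 (parallel, all between nodes 0 and 1) = 1/(1/2.4 + 1/5100 + 1/4700) = 2.398 Ω
R_th = 2.398 Ω

Final answer: V_th = 4.995 V, R_th = 2.398 Ω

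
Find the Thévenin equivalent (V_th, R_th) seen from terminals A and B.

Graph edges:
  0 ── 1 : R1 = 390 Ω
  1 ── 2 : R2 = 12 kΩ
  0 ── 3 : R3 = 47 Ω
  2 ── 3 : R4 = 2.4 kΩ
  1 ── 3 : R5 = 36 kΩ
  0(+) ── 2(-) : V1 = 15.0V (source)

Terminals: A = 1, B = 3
Step 1 — V_th is the open-circuit voltage V_A - V_B (nothing connected across the terminals).
Nodal analysis, taking node 2 as the 0 V reference.
Source V1 fixes V_0 = 15 V.
KCL at each unknown node (sum of currents leaving = 0; resistances in Ω):
  Node 1: (V_1 - 15)/390 + (V_1 - 0)/12000 + (V_1 - V_3)/36000 = 0
  Node 3: (V_3 - 15)/47 + (V_3 - 0)/2400 + (V_3 - V_1)/36000 = 0
Collecting terms (coefficients in siemens):
  0.002675·V_1 - 0.00002778·V_3 = 0.03846
  0.02172·V_3 - 0.00002778·V_1 = 0.3191
Determinant D = (0.002675)(0.02172) - (-0.00002778)(-0.00002778) = 0.00005811
V_1 = [(0.03846)(0.02172) - (-0.00002778)(0.3191)]/D = 14.53 V
V_3 = [(0.002675)(0.3191) - (0.03846)(-0.00002778)]/D = 14.71 V
V_th = V_1 - V_3 = 14.53 - 14.71 = -0.1819 V
Step 2 — R_th: zero the source — replace V1 by a short circuit (node 2 merges into node 0) — and find the resistance seen between A (node 1) and B (node 3).
Reduce the network between node 1 (A) and node 3 (B) by series/parallel combination:
  Rp1 = R1 ‖ R2 (parallel, both between nodes 0 and 1) = 1/(1/390 + 1/12000) = 377.7 Ω
  Rp2 = R3 ‖ R4 (parallel, both between nodes 0 and 3) = 1/(1/47 + 1/2400) = 46.1 Ω
  Rs1 = Rp1 + Rp2 (series, joined only at node 0) = 377.7 + 46.1 = 423.8 Ω
  Rp3 = R5 ‖ Rs1 (parallel, both between nodes 1 and 3) = 1/(1/36000 + 1/423.8) = 418.9 Ω
R_th = 418.9 Ω

Final answer: V_th = -0.1819 V, R_th = 418.9 Ω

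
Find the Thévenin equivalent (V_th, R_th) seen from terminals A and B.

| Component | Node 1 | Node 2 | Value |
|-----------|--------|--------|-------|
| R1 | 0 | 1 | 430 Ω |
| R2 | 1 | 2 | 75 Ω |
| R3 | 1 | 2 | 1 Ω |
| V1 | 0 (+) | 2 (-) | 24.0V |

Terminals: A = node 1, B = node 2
Step 1 — V_th is the open-circuit voltage V_A - V_B (nothing connected across the terminals).
Nodal analysis, taking node 2 as the 0 V reference.
Source V1 fixes V_0 = 24 V.
KCL at each unknown node (sum of currents leaving = 0; resistances in Ω):
  Node 1: (V_1 - 24)/430 + (V_1 - 0)/75 + (V_1 - 0)/1 = 0
Collecting terms: 1.016 × V_1 = 0.05581  =>  V_1 = 0.05495 V
V_th = V_1 - V_2 = 0.05495 - 0 = 0.05495 V
Step 2 — R_th: zero the source — replace V1 by a short circuit (node 2 merges into node 0) — and find the resistance seen between A (node 1) and B (node 0).
Reduce the network between node 1 (A) and node 0 (B) by series/parallel combination:
  Rp1 = R1 ‖ R2 ‖ R3 (parallel, all between nodes 0 and 1) = 1/(1/430 + 1/75 + 1/1) = 0.9846 Ω
R_th = 0.9846 Ω

Final answer: V_th = 0.05495 V, R_th = 0.9846 Ω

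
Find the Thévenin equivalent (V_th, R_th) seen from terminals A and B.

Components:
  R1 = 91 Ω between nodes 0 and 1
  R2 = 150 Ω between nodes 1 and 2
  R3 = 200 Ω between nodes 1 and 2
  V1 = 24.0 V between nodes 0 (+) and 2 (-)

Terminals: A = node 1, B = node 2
Step 1 — V_th is the open-circuit voltage V_A - V_B (nothing connected across the terminals).
Nodal analysis, taking node 2 as the 0 V reference.
Source V1 fixes V_0 = 24 V.
KCL at each unknown node (sum of currents leaving = 0; resistances in Ω):
  Node 1: (V_1 - 24)/91 + (V_1 - 0)/150 + (V_1 - 0)/200 = 0
Collecting terms: 0.02266 × V_1 = 0.2637  =>  V_1 = 11.64 V
V_th = V_1 - V_2 = 11.64 - 0 = 11.64 V
Step 2 — R_th: zero the source — replace V1 by a short circuit (node 2 merges into node 0) — and find the resistance seen between A (node 1) and B (node 0).
Reduce the network between node 1 (A) and node 0 (B) by series/parallel combination:
  Rp1 = R1 ‖ R2 ‖ R3 (parallel, all between nodes 0 and 1) = 1/(1/91 + 1/150 + 1/200) = 44.14 Ω
R_th = 44.14 Ω

Final answer: V_th = 11.64 V, R_th = 44.14 Ω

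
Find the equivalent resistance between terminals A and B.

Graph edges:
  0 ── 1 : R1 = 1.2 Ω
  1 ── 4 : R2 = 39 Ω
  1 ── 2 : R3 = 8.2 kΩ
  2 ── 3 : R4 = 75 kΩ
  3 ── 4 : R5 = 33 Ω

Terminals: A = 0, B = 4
Reduce the network between node 0 (A) and node 4 (B) by series/parallel combination:
  Rs1 = R3 + R4 (series, joined only at node 2) = 8200 + 75000 = 83200 Ω
  Rs2 = R5 + Rs1 (series, joined only at node 3) = 33 + 83200 = 83230 Ω
  Rp1 = R2 ‖ Rs2 (parallel, both between nodes 1 and 4) = 1/(1/39 + 1/83230) = 38.98 Ω
  Rs3 = R1 + Rp1 (series, joined only at node 1) = 1.2 + 38.98 = 40.18 Ω
R_eq = 40.18 Ω

Final answer: 40.18 Ω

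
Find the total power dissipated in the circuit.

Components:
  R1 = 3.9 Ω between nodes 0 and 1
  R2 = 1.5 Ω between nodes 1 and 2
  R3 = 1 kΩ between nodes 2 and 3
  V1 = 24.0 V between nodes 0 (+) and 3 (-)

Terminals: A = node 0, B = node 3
Nodal analysis, taking node 3 as the 0 V reference.
Source V1 fixes V_0 = 24 V.
KCL at each unknown node (sum of currents leaving = 0; resistances in Ω):
  Node 1: (V_1 - 24)/3.9 + (V_1 - V_2)/1.5 = 0
  Node 2: (V_2 - V_1)/1.5 + (V_2 - 0)/1000 = 0
Collecting terms (coefficients in siemens):
  0.9231·V_1 - 0.6667·V_2 = 6.154
  0.6677·V_2 - 0.6667·V_1 = 0
Determinant D = (0.9231)(0.6677) - (-0.6667)(-0.6667) = 0.1719
V_1 = [(6.154)(0.6677) - (-0.6667)(0)]/D = 23.91 V
V_2 = [(0.9231)(0) - (6.154)(-0.6667)]/D = 23.87 V
Power in each resistor, P = (ΔV)²/R:
  P_R1 = (24 - 23.91)²/3.9 = 0.002222 W
  P_R2 = (23.91 - 23.87)²/1.5 = 0.0008547 W
  P_R3 = (23.87 - 0)²/1000 = 0.5698 W
P_total = P_R1 + P_R2 + P_R3 = 0.5729 W

Final answer: 0.5729 W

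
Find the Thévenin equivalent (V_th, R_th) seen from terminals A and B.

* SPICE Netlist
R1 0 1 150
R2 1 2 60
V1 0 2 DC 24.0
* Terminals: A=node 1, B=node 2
Step 1 — V_th is the open-circuit voltage V_A - V_B (nothing connected across the terminals).
Nodal analysis, taking node 2 as the 0 V reference.
Source V1 fixes V_0 = 24 V.
KCL at each unknown node (sum of currents leaving = 0; resistances in Ω):
  Node 1: (V_1 - 24)/150 + (V_1 - 0)/60 = 0
Collecting terms: 0.02333 × V_1 = 0.16  =>  V_1 = 6.857 V
V_th = V_1 - V_2 = 6.857 - 0 = 6.857 V
Step 2 — R_th: zero the source — replace V1 by a short circuit (node 2 merges into node 0) — and find the resistance seen between A (node 1) and B (node 0).
Reduce the network between node 1 (A) and node 0 (B) by series/parallel combination:
  Rp1 = R1 ‖ R2 (parallel, both between nodes 0 and 1) = 1/(1/150 + 1/60) = 42.86 Ω
R_th = 42.86 Ω

Final answer: V_th = 6.857 V, R_th = 42.86 Ω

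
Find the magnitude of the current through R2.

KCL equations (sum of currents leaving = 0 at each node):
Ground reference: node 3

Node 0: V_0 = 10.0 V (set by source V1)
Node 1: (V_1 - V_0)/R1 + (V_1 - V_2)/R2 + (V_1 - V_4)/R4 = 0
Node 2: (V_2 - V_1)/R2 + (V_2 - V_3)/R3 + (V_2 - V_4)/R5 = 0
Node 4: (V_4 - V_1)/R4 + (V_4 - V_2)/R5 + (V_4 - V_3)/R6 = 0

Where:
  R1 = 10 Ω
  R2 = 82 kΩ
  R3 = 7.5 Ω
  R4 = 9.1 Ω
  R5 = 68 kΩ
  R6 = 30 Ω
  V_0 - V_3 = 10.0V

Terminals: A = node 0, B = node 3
Nodal analysis, taking node 3 as the 0 V reference.
Source V1 fixes V_0 = 10 V.
KCL at each unknown node (sum of currents leaving = 0; resistances in Ω):
  Node 1: (V_1 - 10)/10 + (V_1 - V_2)/82000 + (V_1 - V_4)/9.1 = 0
  Node 2: (V_2 - V_1)/82000 + (V_2 - 0)/7.5 + (V_2 - V_4)/68000 = 0
  Node 4: (V_4 - V_1)/9.1 + (V_4 - V_2)/68000 + (V_4 - 0)/30 = 0
Collecting terms (coefficients in siemens):
  0.2099·V_1 - 0.0000122·V_2 - 0.1099·V_4 = 1
  0.1334·V_2 - 0.0000122·V_1 - 0.00001471·V_4 = 0
  0.1432·V_4 - 0.1099·V_1 - 0.00001471·V_2 = 0
Solving these 3 simultaneous equations (Gaussian elimination) gives:
  V_1 = 7.962 V, V_2 = 0.001402 V, V_4 = 6.108 V
I_R2 = (V_1 - V_2)/R2 = (7.962 - 0.001402)/82000 = 0.00009708 A
|I_R2| = 0.00009708 A

Final answer: |I_R2| = 9.708e-05 A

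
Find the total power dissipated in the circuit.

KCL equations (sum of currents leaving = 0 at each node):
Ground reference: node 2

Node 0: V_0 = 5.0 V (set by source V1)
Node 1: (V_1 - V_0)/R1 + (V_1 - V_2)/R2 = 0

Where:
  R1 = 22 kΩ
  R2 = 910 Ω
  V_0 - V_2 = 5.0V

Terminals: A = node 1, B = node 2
Nodal analysis, taking node 2 as the 0 V reference.
Source V1 fixes V_0 = 5 V.
KCL at each unknown node (sum of currents leaving = 0; resistances in Ω):
  Node 1: (V_1 - 5)/22000 + (V_1 - 0)/910 = 0
Collecting terms: 0.001144 × V_1 = 0.0002273  =>  V_1 = 0.1986 V
Power in each resistor, P = (ΔV)²/R:
  P_R1 = (5 - 0.1986)²/22000 = 0.001048 W
  P_R2 = (0.1986 - 0)²/910 = 0.00004334 W
P_total = P_R1 + P_R2 = 0.001091 W

Final answer: 0.001091 W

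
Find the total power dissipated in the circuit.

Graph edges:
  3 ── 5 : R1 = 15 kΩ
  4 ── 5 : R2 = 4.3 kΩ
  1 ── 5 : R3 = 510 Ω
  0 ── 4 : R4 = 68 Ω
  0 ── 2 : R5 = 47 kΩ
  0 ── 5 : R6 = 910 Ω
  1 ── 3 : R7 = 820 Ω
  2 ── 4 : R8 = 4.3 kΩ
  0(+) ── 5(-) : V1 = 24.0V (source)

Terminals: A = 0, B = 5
Nodal analysis, taking node 5 as the 0 V reference.
Source V1 fixes V_0 = 24 V.
KCL at each unknown node (sum of currents leaving = 0; resistances in Ω):
  Node 1: (V_1 - 0)/510 + (V_1 - V_3)/820 = 0
  Node 2: (V_2 - 24)/47000 + (V_2 - V_4)/4300 = 0
  Node 3: (V_3 - 0)/15000 + (V_3 - V_1)/820 = 0
  Node 4: (V_4 - 0)/4300 + (V_4 - 24)/68 + (V_4 - V_2)/4300 = 0
Collecting terms (coefficients in siemens):
  0.00318·V_1 - 0.00122·V_3 = 0
  0.0002538·V_2 - 0.0002326·V_4 = 0.0005106
  0.001286·V_3 - 0.00122·V_1 = 0
  0.01517·V_4 - 0.0002326·V_2 = 0.3529
Solving these 4 simultaneous equations (Gaussian elimination) gives:
  V_1 = 0 V, V_2 = 23.66 V, V_3 = 0 V, V_4 = 23.63 V
Power in each resistor, P = (ΔV)²/R:
  P_R1 = (0 - 0)²/15000 = 0 W
  P_R2 = (23.63 - 0)²/4300 = 0.1298 W
  P_R3 = (0 - 0)²/510 = 0 W
  P_R4 = (24 - 23.63)²/68 = 0.002048 W
  P_R5 = (24 - 23.66)²/47000 = 0.000002487 W
  P_R6 = (24 - 0)²/910 = 0.633 W
  P_R7 = (0 - 0)²/820 = 0 W
  P_R8 = (23.66 - 23.63)²/4300 = 0.0000002275 W
P_total = P_R1 + P_R2 + P_R3 + P_R4 + P_R5 + P_R6 + P_R7 + P_R8 = 0.7648 W

Final answer: 0.7648 W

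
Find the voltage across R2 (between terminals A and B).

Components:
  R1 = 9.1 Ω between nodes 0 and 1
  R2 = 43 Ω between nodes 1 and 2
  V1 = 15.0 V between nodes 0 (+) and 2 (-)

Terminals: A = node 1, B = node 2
R1 and R2 are in series across V1 (node 0 → node 1 → node 2), and the output A–B is taken across R2, so this is a voltage divider.
Series current: I = V1/(R1 + R2) = 15/(9.1 + 43) = 15/52.1 = 0.2879 A
V_R2 = I × R2 = V1 × R2/(R1 + R2) = 15 × 43/52.1 = 12.38 V

Final answer: 12.38 V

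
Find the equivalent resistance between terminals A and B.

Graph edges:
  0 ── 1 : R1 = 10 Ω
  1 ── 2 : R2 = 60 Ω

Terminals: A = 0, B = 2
Reduce the network between node 0 (A) and node 2 (B) by series/parallel combination:
  Rs1 = R1 + R2 (series, joined only at node 1) = 10 + 60 = 70 Ω
R_eq = 70 Ω

Final answer: 70 Ω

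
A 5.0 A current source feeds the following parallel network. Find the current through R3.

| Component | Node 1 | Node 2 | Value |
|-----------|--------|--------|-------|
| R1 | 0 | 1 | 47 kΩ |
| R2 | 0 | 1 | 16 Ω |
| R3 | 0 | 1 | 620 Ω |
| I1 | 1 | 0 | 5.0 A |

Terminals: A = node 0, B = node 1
All resistors sit directly between nodes 0 and 1, so they are in parallel and share one voltage V; the full source current 5 A splits among them.
1/R_par = 1/47000 + 1/16 + 1/620 = 0.06413 S  =>  R_par = 15.59 Ω
V = I × R_par = 5 × 15.59 = 77.96 V
I_R3 = V/R3 = 77.96/620 = 0.1257 A

Final answer: 0.1257 A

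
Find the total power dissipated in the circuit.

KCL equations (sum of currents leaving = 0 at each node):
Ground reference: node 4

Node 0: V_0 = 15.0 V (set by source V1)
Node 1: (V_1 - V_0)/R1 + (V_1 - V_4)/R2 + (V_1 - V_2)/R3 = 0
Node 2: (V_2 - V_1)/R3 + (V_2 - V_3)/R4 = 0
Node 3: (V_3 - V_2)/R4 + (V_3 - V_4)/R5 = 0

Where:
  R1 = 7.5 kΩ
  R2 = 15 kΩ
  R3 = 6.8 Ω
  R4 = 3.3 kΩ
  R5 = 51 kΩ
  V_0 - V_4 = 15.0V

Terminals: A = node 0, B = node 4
Nodal analysis, taking node 4 as the 0 V reference.
Source V1 fixes V_0 = 15 V.
KCL at each unknown node (sum of currents leaving = 0; resistances in Ω):
  Node 1: (V_1 - 15)/7500 + (V_1 - 0)/15000 + (V_1 - V_2)/6.8 = 0
  Node 2: (V_2 - V_1)/6.8 + (V_2 - V_3)/3300 = 0
  Node 3: (V_3 - V_2)/3300 + (V_3 - 0)/51000 = 0
Collecting terms (coefficients in siemens):
  0.1473·V_1 - 0.1471·V_2 = 0.002
  0.1474·V_2 - 0.1471·V_1 - 0.000303·V_3 = 0
  0.0003226·V_3 - 0.000303·V_2 = 0
Solving these 3 simultaneous equations (Gaussian elimination) gives:
  V_1 = 9.157 V, V_2 = 9.156 V, V_3 = 8.599 V
Power in each resistor, P = (ΔV)²/R:
  P_R1 = (15 - 9.157)²/7500 = 0.004552 W
  P_R2 = (9.157 - 0)²/15000 = 0.00559 W
  P_R3 = (9.157 - 9.156)²/6.8 = 0.0000001933 W
  P_R4 = (9.156 - 8.599)²/3300 = 0.00009382 W
  P_R5 = (8.599 - 0)²/51000 = 0.00145 W
P_total = P_R1 + P_R2 + P_R3 + P_R4 + P_R5 = 0.01169 W

Final answer: 0.01169 W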